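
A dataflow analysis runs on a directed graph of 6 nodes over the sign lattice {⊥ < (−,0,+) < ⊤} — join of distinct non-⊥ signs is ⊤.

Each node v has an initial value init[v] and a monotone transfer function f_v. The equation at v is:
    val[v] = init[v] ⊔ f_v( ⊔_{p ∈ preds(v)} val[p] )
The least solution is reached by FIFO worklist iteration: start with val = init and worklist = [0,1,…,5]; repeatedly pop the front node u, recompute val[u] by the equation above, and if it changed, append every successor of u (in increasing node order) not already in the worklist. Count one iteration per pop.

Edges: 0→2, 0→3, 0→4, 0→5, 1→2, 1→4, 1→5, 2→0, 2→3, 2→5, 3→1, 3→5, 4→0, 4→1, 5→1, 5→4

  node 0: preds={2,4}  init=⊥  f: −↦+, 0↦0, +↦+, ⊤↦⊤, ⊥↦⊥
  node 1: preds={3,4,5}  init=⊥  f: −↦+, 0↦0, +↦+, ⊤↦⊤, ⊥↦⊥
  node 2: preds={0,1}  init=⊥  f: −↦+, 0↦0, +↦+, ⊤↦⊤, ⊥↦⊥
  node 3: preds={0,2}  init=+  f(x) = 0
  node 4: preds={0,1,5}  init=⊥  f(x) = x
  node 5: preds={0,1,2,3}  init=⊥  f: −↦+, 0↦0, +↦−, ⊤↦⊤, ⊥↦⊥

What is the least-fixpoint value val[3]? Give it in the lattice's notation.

Worklist (18 pops):
  #1 pop 0: in=⊥ → ⊥ (no change)
  #2 pop 1: in=+ → + (was ⊥); enqueue []
  #3 pop 2: in=+ → + (was ⊥); enqueue [0]
  #4 pop 3: in=+ → ⊤ (was +); enqueue [1]
  #5 pop 4: in=+ → + (was ⊥); enqueue []
  #6 pop 5: in=⊤ → ⊤ (was ⊥); enqueue [4]
  #7 pop 0: in=+ → + (was ⊥); enqueue [2,3,5]
  #8 pop 1: in=⊤ → ⊤ (was +); enqueue []
  #9 pop 4: in=⊤ → ⊤ (was +); enqueue [0,1]
  #10 pop 2: in=⊤ → ⊤ (was +); enqueue []
  #11 pop 3: in=⊤ → ⊤ (no change)
  #12 pop 5: in=⊤ → ⊤ (no change)
  #13 pop 0: in=⊤ → ⊤ (was +); enqueue [2,3,4,5]
  #14 pop 1: in=⊤ → ⊤ (no change)
  #15 pop 2: in=⊤ → ⊤ (no change)
  #16 pop 3: in=⊤ → ⊤ (no change)
  #17 pop 4: in=⊤ → ⊤ (no change)
  #18 pop 5: in=⊤ → ⊤ (no change)

Fixpoint:
  val[0] = ⊤
  val[1] = ⊤
  val[2] = ⊤
  val[3] = ⊤
  val[4] = ⊤
  val[5] = ⊤

⊤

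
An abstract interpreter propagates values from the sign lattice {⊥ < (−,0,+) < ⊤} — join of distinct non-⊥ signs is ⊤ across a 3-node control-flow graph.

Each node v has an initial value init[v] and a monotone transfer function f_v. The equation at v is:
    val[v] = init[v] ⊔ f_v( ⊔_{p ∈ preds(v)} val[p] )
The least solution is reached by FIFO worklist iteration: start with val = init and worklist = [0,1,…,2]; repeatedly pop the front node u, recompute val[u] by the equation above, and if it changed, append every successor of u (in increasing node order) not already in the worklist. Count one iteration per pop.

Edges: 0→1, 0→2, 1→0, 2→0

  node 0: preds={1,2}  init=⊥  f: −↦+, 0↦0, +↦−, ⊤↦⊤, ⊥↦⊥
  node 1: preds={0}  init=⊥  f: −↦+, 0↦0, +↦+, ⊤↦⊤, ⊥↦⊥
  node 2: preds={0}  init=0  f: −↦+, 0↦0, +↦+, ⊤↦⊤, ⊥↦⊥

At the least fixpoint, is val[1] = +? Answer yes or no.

Worklist (4 pops):
  #1 pop 0: in=0 → 0 (was ⊥); enqueue []
  #2 pop 1: in=0 → 0 (was ⊥); enqueue [0]
  #3 pop 2: in=0 → 0 (no change)
  #4 pop 0: in=0 → 0 (no change)

Fixpoint:
  val[0] = 0
  val[1] = 0
  val[2] = 0

no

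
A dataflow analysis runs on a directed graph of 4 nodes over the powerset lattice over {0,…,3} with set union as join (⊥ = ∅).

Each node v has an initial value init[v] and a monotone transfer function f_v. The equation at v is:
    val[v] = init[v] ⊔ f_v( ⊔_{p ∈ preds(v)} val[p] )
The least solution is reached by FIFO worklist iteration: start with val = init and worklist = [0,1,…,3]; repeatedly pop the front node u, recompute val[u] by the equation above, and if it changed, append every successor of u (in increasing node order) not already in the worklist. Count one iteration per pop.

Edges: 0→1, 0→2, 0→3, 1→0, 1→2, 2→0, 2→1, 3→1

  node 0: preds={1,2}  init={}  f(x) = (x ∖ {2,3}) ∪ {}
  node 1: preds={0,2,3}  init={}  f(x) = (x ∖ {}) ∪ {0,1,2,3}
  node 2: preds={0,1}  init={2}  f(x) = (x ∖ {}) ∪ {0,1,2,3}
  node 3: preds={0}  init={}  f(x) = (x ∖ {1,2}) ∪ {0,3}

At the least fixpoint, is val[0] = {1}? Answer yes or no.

no

Iteration log — 8 steps:
  step 1. node 0  ⊔preds={2}  new={}  stable
  step 2. node 1  ⊔preds={2}  new={0,1,2,3}  old={}  +wl: 0
  step 3. node 2  ⊔preds={0,1,2,3}  new={0,1,2,3}  old={2}  +wl: 1
  step 4. node 3  ⊔preds={}  new={0,3}  old={}  +wl: 
  step 5. node 0  ⊔preds={0,1,2,3}  new={0,1}  old={}  +wl: 2,3
  step 6. node 1  ⊔preds={0,1,2,3}  new={0,1,2,3}  stable
  step 7. node 2  ⊔preds={0,1,2,3}  new={0,1,2,3}  stable
  step 8. node 3  ⊔preds={0,1}  new={0,3}  stable

Least fixpoint reached:
  node 0: {0,1}
  node 1: {0,1,2,3}
  node 2: {0,1,2,3}
  node 3: {0,3}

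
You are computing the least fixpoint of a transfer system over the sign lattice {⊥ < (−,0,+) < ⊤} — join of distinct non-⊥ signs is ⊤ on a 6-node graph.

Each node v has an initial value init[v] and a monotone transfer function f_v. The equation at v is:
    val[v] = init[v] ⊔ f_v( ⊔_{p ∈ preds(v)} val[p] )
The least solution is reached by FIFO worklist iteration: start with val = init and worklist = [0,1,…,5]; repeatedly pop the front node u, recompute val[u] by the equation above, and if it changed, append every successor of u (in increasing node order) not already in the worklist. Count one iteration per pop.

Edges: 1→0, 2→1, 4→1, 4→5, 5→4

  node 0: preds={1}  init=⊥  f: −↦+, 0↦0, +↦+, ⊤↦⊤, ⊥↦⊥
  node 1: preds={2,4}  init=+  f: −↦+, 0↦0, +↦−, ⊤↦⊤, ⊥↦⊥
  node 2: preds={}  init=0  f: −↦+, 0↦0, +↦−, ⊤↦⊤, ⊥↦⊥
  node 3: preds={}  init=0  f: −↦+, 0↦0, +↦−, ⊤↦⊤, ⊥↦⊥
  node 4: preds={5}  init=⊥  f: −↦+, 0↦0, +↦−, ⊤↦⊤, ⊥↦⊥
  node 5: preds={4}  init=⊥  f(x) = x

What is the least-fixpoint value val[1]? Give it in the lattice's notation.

⊤

Iteration log — 7 steps:
  step 1. node 0  ⊔preds=+  new=+  old=⊥  +wl: 
  step 2. node 1  ⊔preds=0  new=⊤  old=+  +wl: 0
  step 3. node 2  ⊔preds=⊥  new=0  stable
  step 4. node 3  ⊔preds=⊥  new=0  stable
  step 5. node 4  ⊔preds=⊥  new=⊥  stable
  step 6. node 5  ⊔preds=⊥  new=⊥  stable
  step 7. node 0  ⊔preds=⊤  new=⊤  old=+  +wl: 

Least fixpoint reached:
  node 0: ⊤
  node 1: ⊤
  node 2: 0
  node 3: 0
  node 4: ⊥
  node 5: ⊥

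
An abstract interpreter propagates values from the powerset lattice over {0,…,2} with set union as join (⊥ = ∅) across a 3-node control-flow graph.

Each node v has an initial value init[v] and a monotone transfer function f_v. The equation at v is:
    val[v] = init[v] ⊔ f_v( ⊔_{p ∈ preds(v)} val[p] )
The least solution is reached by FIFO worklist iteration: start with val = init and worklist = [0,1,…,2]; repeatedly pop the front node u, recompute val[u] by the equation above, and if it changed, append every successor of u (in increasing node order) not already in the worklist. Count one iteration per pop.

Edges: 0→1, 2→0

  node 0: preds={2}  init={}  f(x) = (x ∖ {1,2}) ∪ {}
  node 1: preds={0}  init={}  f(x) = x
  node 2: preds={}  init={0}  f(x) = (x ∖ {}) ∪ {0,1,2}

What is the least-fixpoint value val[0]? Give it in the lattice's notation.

{0}

Trace (4 dequeues):
  [1] u=0 | in {0} | out {0} | prev {} | push {}
  [2] u=1 | in {0} | out {0} | prev {} | push {}
  [3] u=2 | in {} | out {0,1,2} | prev {0} | push {0}
  [4] u=0 | in {0,1,2} | out {0} | ==

Converged values:
  [0] {0}
  [1] {0}
  [2] {0,1,2}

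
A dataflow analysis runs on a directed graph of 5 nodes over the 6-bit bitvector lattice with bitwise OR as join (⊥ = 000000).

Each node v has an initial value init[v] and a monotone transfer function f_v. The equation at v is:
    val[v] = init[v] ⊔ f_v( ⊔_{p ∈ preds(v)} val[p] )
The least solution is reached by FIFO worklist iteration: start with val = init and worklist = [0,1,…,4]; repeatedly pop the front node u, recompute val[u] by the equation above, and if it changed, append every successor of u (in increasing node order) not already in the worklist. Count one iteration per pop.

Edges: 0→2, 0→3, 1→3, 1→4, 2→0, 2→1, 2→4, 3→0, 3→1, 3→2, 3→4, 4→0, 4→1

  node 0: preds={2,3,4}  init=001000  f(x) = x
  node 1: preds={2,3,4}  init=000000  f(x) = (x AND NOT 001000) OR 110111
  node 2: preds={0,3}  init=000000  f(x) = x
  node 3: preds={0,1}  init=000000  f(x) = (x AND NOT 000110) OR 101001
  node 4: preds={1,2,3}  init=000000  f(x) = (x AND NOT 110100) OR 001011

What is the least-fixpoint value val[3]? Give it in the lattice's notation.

Worklist (12 pops):
  #1 pop 0: in=000000 → 001000 (no change)
  #2 pop 1: in=000000 → 110111 (was 000000); enqueue []
  #3 pop 2: in=001000 → 001000 (was 000000); enqueue [0,1]
  #4 pop 3: in=111111 → 111001 (was 000000); enqueue [2]
  #5 pop 4: in=111111 → 001011 (was 000000); enqueue []
  #6 pop 0: in=111011 → 111011 (was 001000); enqueue [3]
  #7 pop 1: in=111011 → 110111 (no change)
  #8 pop 2: in=111011 → 111011 (was 001000); enqueue [0,1,4]
  #9 pop 3: in=111111 → 111001 (no change)
  #10 pop 0: in=111011 → 111011 (no change)
  #11 pop 1: in=111011 → 110111 (no change)
  #12 pop 4: in=111111 → 001011 (no change)

Fixpoint:
  val[0] = 111011
  val[1] = 110111
  val[2] = 111011
  val[3] = 111001
  val[4] = 001011

111001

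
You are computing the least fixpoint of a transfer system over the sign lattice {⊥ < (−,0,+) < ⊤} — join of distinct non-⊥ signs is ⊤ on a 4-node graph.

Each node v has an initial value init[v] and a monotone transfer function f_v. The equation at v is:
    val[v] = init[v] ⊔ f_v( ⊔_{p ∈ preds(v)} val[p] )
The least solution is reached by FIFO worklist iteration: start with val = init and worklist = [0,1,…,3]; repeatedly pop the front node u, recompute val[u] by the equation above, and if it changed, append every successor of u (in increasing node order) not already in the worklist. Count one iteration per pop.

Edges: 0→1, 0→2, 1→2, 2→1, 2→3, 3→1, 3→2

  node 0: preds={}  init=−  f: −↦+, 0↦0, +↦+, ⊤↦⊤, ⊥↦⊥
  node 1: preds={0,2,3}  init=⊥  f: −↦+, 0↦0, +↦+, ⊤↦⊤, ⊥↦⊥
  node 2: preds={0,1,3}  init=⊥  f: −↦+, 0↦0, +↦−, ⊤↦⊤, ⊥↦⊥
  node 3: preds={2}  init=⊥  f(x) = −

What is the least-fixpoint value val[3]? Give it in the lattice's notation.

Worklist (6 pops):
  #1 pop 0: in=⊥ → − (no change)
  #2 pop 1: in=− → + (was ⊥); enqueue []
  #3 pop 2: in=⊤ → ⊤ (was ⊥); enqueue [1]
  #4 pop 3: in=⊤ → − (was ⊥); enqueue [2]
  #5 pop 1: in=⊤ → ⊤ (was +); enqueue []
  #6 pop 2: in=⊤ → ⊤ (no change)

Fixpoint:
  val[0] = −
  val[1] = ⊤
  val[2] = ⊤
  val[3] = −

−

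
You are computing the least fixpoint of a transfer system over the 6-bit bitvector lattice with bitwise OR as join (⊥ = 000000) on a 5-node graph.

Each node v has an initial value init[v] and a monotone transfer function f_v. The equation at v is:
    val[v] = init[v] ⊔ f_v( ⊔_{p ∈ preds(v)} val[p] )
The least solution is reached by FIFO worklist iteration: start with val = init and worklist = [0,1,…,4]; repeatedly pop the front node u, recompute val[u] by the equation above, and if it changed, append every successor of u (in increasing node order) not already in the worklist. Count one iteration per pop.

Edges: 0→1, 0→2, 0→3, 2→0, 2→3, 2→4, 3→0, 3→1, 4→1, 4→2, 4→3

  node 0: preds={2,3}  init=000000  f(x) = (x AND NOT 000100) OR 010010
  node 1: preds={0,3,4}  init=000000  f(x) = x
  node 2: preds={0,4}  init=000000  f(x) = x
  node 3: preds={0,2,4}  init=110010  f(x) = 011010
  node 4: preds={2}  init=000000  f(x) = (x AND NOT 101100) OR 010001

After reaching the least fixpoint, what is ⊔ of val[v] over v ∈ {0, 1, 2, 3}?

111011

Iteration log — 14 steps:
  step 1. node 0  ⊔preds=110010  new=110010  old=000000  +wl: 
  step 2. node 1  ⊔preds=110010  new=110010  old=000000  +wl: 
  step 3. node 2  ⊔preds=110010  new=110010  old=000000  +wl: 0
  step 4. node 3  ⊔preds=110010  new=111010  old=110010  +wl: 1
  step 5. node 4  ⊔preds=110010  new=010011  old=000000  +wl: 2,3
  step 6. node 0  ⊔preds=111010  new=111010  old=110010  +wl: 
  step 7. node 1  ⊔preds=111011  new=111011  old=110010  +wl: 
  step 8. node 2  ⊔preds=111011  new=111011  old=110010  +wl: 0,4
  step 9. node 3  ⊔preds=111011  new=111010  stable
  step 10. node 0  ⊔preds=111011  new=111011  old=111010  +wl: 1,2,3
  step 11. node 4  ⊔preds=111011  new=010011  stable
  step 12. node 1  ⊔preds=111011  new=111011  stable
  step 13. node 2  ⊔preds=111011  new=111011  stable
  step 14. node 3  ⊔preds=111011  new=111010  stable

Least fixpoint reached:
  node 0: 111011
  node 1: 111011
  node 2: 111011
  node 3: 111010
  node 4: 010011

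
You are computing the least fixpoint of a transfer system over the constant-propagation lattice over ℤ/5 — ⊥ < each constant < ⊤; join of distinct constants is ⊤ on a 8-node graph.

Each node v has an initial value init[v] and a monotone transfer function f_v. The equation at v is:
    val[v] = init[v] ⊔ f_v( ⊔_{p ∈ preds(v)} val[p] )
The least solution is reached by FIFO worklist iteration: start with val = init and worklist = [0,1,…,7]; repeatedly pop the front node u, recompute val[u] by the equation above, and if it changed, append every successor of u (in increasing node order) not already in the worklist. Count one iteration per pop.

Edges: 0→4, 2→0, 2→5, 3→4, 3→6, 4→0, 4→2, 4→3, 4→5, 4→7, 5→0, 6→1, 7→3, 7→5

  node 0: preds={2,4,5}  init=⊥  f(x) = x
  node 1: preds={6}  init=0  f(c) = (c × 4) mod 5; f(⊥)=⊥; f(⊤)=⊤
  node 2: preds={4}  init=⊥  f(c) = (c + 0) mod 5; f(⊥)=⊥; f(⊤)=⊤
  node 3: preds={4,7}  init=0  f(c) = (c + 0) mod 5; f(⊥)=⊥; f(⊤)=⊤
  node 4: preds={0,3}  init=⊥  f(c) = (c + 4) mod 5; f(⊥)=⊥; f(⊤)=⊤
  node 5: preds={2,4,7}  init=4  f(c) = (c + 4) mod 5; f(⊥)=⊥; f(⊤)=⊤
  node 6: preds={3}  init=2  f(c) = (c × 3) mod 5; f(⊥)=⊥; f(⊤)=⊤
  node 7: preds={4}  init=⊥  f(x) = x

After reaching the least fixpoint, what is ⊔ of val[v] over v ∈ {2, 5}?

Worklist (16 pops):
  #1 pop 0: in=4 → 4 (was ⊥); enqueue []
  #2 pop 1: in=2 → ⊤ (was 0); enqueue []
  #3 pop 2: in=⊥ → ⊥ (no change)
  #4 pop 3: in=⊥ → 0 (no change)
  #5 pop 4: in=⊤ → ⊤ (was ⊥); enqueue [0,2,3]
  #6 pop 5: in=⊤ → ⊤ (was 4); enqueue []
  #7 pop 6: in=0 → ⊤ (was 2); enqueue [1]
  #8 pop 7: in=⊤ → ⊤ (was ⊥); enqueue [5]
  #9 pop 0: in=⊤ → ⊤ (was 4); enqueue [4]
  #10 pop 2: in=⊤ → ⊤ (was ⊥); enqueue [0]
  #11 pop 3: in=⊤ → ⊤ (was 0); enqueue [6]
  #12 pop 1: in=⊤ → ⊤ (no change)
  #13 pop 5: in=⊤ → ⊤ (no change)
  #14 pop 4: in=⊤ → ⊤ (no change)
  #15 pop 0: in=⊤ → ⊤ (no change)
  #16 pop 6: in=⊤ → ⊤ (no change)

Fixpoint:
  val[0] = ⊤
  val[1] = ⊤
  val[2] = ⊤
  val[3] = ⊤
  val[4] = ⊤
  val[5] = ⊤
  val[6] = ⊤
  val[7] = ⊤

⊤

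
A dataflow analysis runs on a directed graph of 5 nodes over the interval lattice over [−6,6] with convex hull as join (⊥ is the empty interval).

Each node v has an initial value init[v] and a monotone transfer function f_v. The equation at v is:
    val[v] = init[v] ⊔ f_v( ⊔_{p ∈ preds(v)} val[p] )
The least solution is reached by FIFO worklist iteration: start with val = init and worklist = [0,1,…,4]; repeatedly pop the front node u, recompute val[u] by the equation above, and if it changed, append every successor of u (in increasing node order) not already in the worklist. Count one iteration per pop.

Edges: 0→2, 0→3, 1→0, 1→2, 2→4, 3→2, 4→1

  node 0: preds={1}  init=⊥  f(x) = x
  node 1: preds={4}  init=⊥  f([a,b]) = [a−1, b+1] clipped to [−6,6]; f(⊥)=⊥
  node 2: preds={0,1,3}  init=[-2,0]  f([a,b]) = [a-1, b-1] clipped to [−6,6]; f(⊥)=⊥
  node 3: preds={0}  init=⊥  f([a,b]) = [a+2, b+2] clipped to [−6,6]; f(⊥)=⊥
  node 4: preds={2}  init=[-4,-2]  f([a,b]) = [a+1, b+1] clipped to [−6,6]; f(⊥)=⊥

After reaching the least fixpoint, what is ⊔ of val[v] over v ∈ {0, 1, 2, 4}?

Worklist (32 pops):
  #1 pop 0: in=⊥ → ⊥ (no change)
  #2 pop 1: in=[-4,-2] → [-5,-1] (was ⊥); enqueue [0]
  #3 pop 2: in=[-5,-1] → [-6,0] (was [-2,0]); enqueue []
  #4 pop 3: in=⊥ → ⊥ (no change)
  #5 pop 4: in=[-6,0] → [-5,1] (was [-4,-2]); enqueue [1]
  #6 pop 0: in=[-5,-1] → [-5,-1] (was ⊥); enqueue [2,3]
  #7 pop 1: in=[-5,1] → [-6,2] (was [-5,-1]); enqueue [0]
  #8 pop 2: in=[-6,2] → [-6,1] (was [-6,0]); enqueue [4]
  #9 pop 3: in=[-5,-1] → [-3,1] (was ⊥); enqueue [2]
  #10 pop 0: in=[-6,2] → [-6,2] (was [-5,-1]); enqueue [3]
  #11 pop 4: in=[-6,1] → [-5,2] (was [-5,1]); enqueue [1]
  #12 pop 2: in=[-6,2] → [-6,1] (no change)
  #13 pop 3: in=[-6,2] → [-4,4] (was [-3,1]); enqueue [2]
  #14 pop 1: in=[-5,2] → [-6,3] (was [-6,2]); enqueue [0]
  #15 pop 2: in=[-6,4] → [-6,3] (was [-6,1]); enqueue [4]
  #16 pop 0: in=[-6,3] → [-6,3] (was [-6,2]); enqueue [2,3]
  #17 pop 4: in=[-6,3] → [-5,4] (was [-5,2]); enqueue [1]
  #18 pop 2: in=[-6,4] → [-6,3] (no change)
  #19 pop 3: in=[-6,3] → [-4,5] (was [-4,4]); enqueue [2]
  #20 pop 1: in=[-5,4] → [-6,5] (was [-6,3]); enqueue [0]
  #21 pop 2: in=[-6,5] → [-6,4] (was [-6,3]); enqueue [4]
  #22 pop 0: in=[-6,5] → [-6,5] (was [-6,3]); enqueue [2,3]
  #23 pop 4: in=[-6,4] → [-5,5] (was [-5,4]); enqueue [1]
  #24 pop 2: in=[-6,5] → [-6,4] (no change)
  #25 pop 3: in=[-6,5] → [-4,6] (was [-4,5]); enqueue [2]
  #26 pop 1: in=[-5,5] → [-6,6] (was [-6,5]); enqueue [0]
  #27 pop 2: in=[-6,6] → [-6,5] (was [-6,4]); enqueue [4]
  #28 pop 0: in=[-6,6] → [-6,6] (was [-6,5]); enqueue [2,3]
  #29 pop 4: in=[-6,5] → [-5,6] (was [-5,5]); enqueue [1]
  #30 pop 2: in=[-6,6] → [-6,5] (no change)
  #31 pop 3: in=[-6,6] → [-4,6] (no change)
  #32 pop 1: in=[-5,6] → [-6,6] (no change)

Fixpoint:
  val[0] = [-6,6]
  val[1] = [-6,6]
  val[2] = [-6,5]
  val[3] = [-4,6]
  val[4] = [-5,6]

[-6,6]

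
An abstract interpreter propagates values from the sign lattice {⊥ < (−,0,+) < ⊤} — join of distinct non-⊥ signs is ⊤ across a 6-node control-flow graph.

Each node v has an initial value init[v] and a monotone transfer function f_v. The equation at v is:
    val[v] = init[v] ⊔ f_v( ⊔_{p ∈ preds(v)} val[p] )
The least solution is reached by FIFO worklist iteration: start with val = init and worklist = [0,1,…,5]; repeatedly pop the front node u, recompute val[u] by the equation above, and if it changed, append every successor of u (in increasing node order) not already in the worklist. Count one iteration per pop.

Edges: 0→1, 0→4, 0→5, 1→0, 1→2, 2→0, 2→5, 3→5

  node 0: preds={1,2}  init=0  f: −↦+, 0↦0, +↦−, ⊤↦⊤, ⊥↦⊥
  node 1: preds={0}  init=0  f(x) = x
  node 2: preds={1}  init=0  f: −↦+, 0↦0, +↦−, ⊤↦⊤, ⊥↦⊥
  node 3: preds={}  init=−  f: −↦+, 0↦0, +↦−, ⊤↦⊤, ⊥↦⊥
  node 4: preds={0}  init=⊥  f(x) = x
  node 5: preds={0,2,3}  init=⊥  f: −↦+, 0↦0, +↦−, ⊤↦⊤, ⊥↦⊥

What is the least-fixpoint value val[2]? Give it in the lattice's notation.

Iteration log — 6 steps:
  step 1. node 0  ⊔preds=0  new=0  stable
  step 2. node 1  ⊔preds=0  new=0  stable
  step 3. node 2  ⊔preds=0  new=0  stable
  step 4. node 3  ⊔preds=⊥  new=−  stable
  step 5. node 4  ⊔preds=0  new=0  old=⊥  +wl: 
  step 6. node 5  ⊔preds=⊤  new=⊤  old=⊥  +wl: 

Least fixpoint reached:
  node 0: 0
  node 1: 0
  node 2: 0
  node 3: −
  node 4: 0
  node 5: ⊤

0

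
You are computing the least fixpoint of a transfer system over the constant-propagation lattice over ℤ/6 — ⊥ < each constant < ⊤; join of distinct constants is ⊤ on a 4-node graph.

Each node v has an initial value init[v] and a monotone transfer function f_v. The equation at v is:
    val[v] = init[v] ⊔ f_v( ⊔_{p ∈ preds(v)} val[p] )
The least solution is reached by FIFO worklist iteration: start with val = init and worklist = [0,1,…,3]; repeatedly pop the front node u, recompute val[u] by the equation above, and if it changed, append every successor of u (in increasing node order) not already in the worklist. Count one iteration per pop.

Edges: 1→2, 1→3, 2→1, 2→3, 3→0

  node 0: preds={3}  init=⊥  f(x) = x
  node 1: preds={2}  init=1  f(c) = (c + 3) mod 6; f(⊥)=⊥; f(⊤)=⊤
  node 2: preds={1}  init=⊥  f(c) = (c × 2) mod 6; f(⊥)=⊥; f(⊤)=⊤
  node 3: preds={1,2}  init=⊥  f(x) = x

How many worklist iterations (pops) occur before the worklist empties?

9

Trace (9 dequeues):
  [1] u=0 | in ⊥ | out ⊥ | ==
  [2] u=1 | in ⊥ | out 1 | ==
  [3] u=2 | in 1 | out 2 | prev ⊥ | push {1}
  [4] u=3 | in ⊤ | out ⊤ | prev ⊥ | push {0}
  [5] u=1 | in 2 | out ⊤ | prev 1 | push {2,3}
  [6] u=0 | in ⊤ | out ⊤ | prev ⊥ | push {}
  [7] u=2 | in ⊤ | out ⊤ | prev 2 | push {1}
  [8] u=3 | in ⊤ | out ⊤ | ==
  [9] u=1 | in ⊤ | out ⊤ | ==

Converged values:
  [0] ⊤
  [1] ⊤
  [2] ⊤
  [3] ⊤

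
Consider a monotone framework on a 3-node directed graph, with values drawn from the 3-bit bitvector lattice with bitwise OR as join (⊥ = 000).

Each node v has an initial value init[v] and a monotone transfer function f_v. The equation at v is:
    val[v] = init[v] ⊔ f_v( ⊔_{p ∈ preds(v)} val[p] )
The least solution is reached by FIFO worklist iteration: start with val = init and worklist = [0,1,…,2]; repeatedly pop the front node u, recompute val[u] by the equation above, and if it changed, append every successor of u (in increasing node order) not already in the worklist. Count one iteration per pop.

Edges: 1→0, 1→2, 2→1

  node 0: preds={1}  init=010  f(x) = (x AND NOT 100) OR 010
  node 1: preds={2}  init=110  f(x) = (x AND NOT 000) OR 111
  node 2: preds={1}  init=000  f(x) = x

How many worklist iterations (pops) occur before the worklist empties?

Trace (5 dequeues):
  [1] u=0 | in 110 | out 010 | ==
  [2] u=1 | in 000 | out 111 | prev 110 | push {0}
  [3] u=2 | in 111 | out 111 | prev 000 | push {1}
  [4] u=0 | in 111 | out 011 | prev 010 | push {}
  [5] u=1 | in 111 | out 111 | ==

Converged values:
  [0] 011
  [1] 111
  [2] 111

5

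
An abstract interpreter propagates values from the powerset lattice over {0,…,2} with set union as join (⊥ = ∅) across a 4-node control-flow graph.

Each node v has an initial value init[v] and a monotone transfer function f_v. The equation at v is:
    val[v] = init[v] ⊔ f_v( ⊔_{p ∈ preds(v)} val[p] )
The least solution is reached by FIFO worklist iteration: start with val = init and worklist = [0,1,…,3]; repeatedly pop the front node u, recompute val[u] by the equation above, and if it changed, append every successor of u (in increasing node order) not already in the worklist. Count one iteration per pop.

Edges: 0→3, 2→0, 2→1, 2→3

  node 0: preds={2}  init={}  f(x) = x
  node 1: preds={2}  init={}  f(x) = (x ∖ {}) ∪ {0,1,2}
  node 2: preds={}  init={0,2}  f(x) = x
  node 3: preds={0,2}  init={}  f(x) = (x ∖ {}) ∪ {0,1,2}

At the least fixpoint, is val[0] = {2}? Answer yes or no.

no

Iteration log — 4 steps:
  step 1. node 0  ⊔preds={0,2}  new={0,2}  old={}  +wl: 
  step 2. node 1  ⊔preds={0,2}  new={0,1,2}  old={}  +wl: 
  step 3. node 2  ⊔preds={}  new={0,2}  stable
  step 4. node 3  ⊔preds={0,2}  new={0,1,2}  old={}  +wl: 

Least fixpoint reached:
  node 0: {0,2}
  node 1: {0,1,2}
  node 2: {0,2}
  node 3: {0,1,2}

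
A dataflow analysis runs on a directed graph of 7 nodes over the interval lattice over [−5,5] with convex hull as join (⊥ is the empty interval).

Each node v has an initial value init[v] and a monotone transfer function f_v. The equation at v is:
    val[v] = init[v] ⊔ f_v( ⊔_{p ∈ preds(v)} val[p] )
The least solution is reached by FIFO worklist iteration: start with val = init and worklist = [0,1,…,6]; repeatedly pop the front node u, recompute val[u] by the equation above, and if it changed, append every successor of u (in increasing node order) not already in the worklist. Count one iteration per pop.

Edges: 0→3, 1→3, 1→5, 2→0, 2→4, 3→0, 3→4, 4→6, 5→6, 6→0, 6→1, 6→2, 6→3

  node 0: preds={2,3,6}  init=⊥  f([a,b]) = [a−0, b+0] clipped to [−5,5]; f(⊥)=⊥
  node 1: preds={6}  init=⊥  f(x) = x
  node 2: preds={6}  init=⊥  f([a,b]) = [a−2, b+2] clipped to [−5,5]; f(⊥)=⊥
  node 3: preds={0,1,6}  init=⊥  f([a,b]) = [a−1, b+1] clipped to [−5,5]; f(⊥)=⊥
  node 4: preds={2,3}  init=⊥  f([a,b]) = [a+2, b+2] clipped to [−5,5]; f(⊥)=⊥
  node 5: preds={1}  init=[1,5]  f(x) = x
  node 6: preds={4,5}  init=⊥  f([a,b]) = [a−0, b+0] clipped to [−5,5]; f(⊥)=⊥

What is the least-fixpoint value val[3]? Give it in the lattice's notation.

Worklist (51 pops):
  #1 pop 0: in=⊥ → ⊥ (no change)
  #2 pop 1: in=⊥ → ⊥ (no change)
  #3 pop 2: in=⊥ → ⊥ (no change)
  #4 pop 3: in=⊥ → ⊥ (no change)
  #5 pop 4: in=⊥ → ⊥ (no change)
  #6 pop 5: in=⊥ → [1,5] (no change)
  #7 pop 6: in=[1,5] → [1,5] (was ⊥); enqueue [0,1,2,3]
  #8 pop 0: in=[1,5] → [1,5] (was ⊥); enqueue []
  #9 pop 1: in=[1,5] → [1,5] (was ⊥); enqueue [5]
  #10 pop 2: in=[1,5] → [-1,5] (was ⊥); enqueue [0,4]
  #11 pop 3: in=[1,5] → [0,5] (was ⊥); enqueue []
  #12 pop 5: in=[1,5] → [1,5] (no change)
  #13 pop 0: in=[-1,5] → [-1,5] (was [1,5]); enqueue [3]
  #14 pop 4: in=[-1,5] → [1,5] (was ⊥); enqueue [6]
  #15 pop 3: in=[-1,5] → [-2,5] (was [0,5]); enqueue [0,4]
  #16 pop 6: in=[1,5] → [1,5] (no change)
  #17 pop 0: in=[-2,5] → [-2,5] (was [-1,5]); enqueue [3]
  #18 pop 4: in=[-2,5] → [0,5] (was [1,5]); enqueue [6]
  #19 pop 3: in=[-2,5] → [-3,5] (was [-2,5]); enqueue [0,4]
  #20 pop 6: in=[0,5] → [0,5] (was [1,5]); enqueue [1,2,3]
  #21 pop 0: in=[-3,5] → [-3,5] (was [-2,5]); enqueue []
  #22 pop 4: in=[-3,5] → [-1,5] (was [0,5]); enqueue [6]
  #23 pop 1: in=[0,5] → [0,5] (was [1,5]); enqueue [5]
  #24 pop 2: in=[0,5] → [-2,5] (was [-1,5]); enqueue [0,4]
  #25 pop 3: in=[-3,5] → [-4,5] (was [-3,5]); enqueue []
  #26 pop 6: in=[-1,5] → [-1,5] (was [0,5]); enqueue [1,2,3]
  #27 pop 5: in=[0,5] → [0,5] (was [1,5]); enqueue [6]
  #28 pop 0: in=[-4,5] → [-4,5] (was [-3,5]); enqueue []
  #29 pop 4: in=[-4,5] → [-2,5] (was [-1,5]); enqueue []
  #30 pop 1: in=[-1,5] → [-1,5] (was [0,5]); enqueue [5]
  #31 pop 2: in=[-1,5] → [-3,5] (was [-2,5]); enqueue [0,4]
  #32 pop 3: in=[-4,5] → [-5,5] (was [-4,5]); enqueue []
  #33 pop 6: in=[-2,5] → [-2,5] (was [-1,5]); enqueue [1,2,3]
  #34 pop 5: in=[-1,5] → [-1,5] (was [0,5]); enqueue [6]
  #35 pop 0: in=[-5,5] → [-5,5] (was [-4,5]); enqueue []
  #36 pop 4: in=[-5,5] → [-3,5] (was [-2,5]); enqueue []
  #37 pop 1: in=[-2,5] → [-2,5] (was [-1,5]); enqueue [5]
  #38 pop 2: in=[-2,5] → [-4,5] (was [-3,5]); enqueue [0,4]
  #39 pop 3: in=[-5,5] → [-5,5] (no change)
  #40 pop 6: in=[-3,5] → [-3,5] (was [-2,5]); enqueue [1,2,3]
  #41 pop 5: in=[-2,5] → [-2,5] (was [-1,5]); enqueue [6]
  #42 pop 0: in=[-5,5] → [-5,5] (no change)
  #43 pop 4: in=[-5,5] → [-3,5] (no change)
  #44 pop 1: in=[-3,5] → [-3,5] (was [-2,5]); enqueue [5]
  #45 pop 2: in=[-3,5] → [-5,5] (was [-4,5]); enqueue [0,4]
  #46 pop 3: in=[-5,5] → [-5,5] (no change)
  #47 pop 6: in=[-3,5] → [-3,5] (no change)
  #48 pop 5: in=[-3,5] → [-3,5] (was [-2,5]); enqueue [6]
  #49 pop 0: in=[-5,5] → [-5,5] (no change)
  #50 pop 4: in=[-5,5] → [-3,5] (no change)
  #51 pop 6: in=[-3,5] → [-3,5] (no change)

Fixpoint:
  val[0] = [-5,5]
  val[1] = [-3,5]
  val[2] = [-5,5]
  val[3] = [-5,5]
  val[4] = [-3,5]
  val[5] = [-3,5]
  val[6] = [-3,5]

[-5,5]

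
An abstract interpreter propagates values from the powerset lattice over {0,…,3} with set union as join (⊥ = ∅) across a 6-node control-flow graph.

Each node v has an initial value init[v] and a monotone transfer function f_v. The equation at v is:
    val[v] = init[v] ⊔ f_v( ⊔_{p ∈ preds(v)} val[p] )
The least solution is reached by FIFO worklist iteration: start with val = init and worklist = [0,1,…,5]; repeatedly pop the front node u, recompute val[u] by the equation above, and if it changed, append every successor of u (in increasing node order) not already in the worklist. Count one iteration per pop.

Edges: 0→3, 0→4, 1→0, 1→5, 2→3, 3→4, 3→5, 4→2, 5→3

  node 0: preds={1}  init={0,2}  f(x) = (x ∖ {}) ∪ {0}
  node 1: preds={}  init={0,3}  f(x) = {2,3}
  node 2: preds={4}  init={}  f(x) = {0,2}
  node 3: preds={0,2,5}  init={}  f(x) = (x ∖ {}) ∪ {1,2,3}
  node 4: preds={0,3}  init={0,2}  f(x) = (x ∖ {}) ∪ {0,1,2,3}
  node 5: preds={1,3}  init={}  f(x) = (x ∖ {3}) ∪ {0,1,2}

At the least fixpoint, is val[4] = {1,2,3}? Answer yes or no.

no

Worklist (9 pops):
  #1 pop 0: in={0,3} → {0,2,3} (was {0,2}); enqueue []
  #2 pop 1: in={} → {0,2,3} (was {0,3}); enqueue [0]
  #3 pop 2: in={0,2} → {0,2} (was {}); enqueue []
  #4 pop 3: in={0,2,3} → {0,1,2,3} (was {}); enqueue []
  #5 pop 4: in={0,1,2,3} → {0,1,2,3} (was {0,2}); enqueue [2]
  #6 pop 5: in={0,1,2,3} → {0,1,2} (was {}); enqueue [3]
  #7 pop 0: in={0,2,3} → {0,2,3} (no change)
  #8 pop 2: in={0,1,2,3} → {0,2} (no change)
  #9 pop 3: in={0,1,2,3} → {0,1,2,3} (no change)

Fixpoint:
  val[0] = {0,2,3}
  val[1] = {0,2,3}
  val[2] = {0,2}
  val[3] = {0,1,2,3}
  val[4] = {0,1,2,3}
  val[5] = {0,1,2}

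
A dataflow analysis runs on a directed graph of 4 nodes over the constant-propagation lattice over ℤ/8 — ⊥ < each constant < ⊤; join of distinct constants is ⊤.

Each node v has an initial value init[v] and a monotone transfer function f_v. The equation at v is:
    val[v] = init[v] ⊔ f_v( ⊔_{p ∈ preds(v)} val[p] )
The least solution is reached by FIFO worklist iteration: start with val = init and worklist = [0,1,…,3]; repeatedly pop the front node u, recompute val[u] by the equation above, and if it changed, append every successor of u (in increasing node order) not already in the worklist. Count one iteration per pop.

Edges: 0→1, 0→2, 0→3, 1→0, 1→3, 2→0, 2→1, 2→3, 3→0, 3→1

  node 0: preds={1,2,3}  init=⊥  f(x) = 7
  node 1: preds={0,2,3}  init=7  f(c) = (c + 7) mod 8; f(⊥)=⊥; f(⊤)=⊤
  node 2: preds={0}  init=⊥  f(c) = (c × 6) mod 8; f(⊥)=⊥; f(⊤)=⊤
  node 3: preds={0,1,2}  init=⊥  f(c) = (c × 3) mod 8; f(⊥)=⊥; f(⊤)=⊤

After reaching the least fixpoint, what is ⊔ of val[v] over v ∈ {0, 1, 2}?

⊤

Trace (6 dequeues):
  [1] u=0 | in 7 | out 7 | prev ⊥ | push {}
  [2] u=1 | in 7 | out ⊤ | prev 7 | push {0}
  [3] u=2 | in 7 | out 2 | prev ⊥ | push {1}
  [4] u=3 | in ⊤ | out ⊤ | prev ⊥ | push {}
  [5] u=0 | in ⊤ | out 7 | ==
  [6] u=1 | in ⊤ | out ⊤ | ==

Converged values:
  [0] 7
  [1] ⊤
  [2] 2
  [3] ⊤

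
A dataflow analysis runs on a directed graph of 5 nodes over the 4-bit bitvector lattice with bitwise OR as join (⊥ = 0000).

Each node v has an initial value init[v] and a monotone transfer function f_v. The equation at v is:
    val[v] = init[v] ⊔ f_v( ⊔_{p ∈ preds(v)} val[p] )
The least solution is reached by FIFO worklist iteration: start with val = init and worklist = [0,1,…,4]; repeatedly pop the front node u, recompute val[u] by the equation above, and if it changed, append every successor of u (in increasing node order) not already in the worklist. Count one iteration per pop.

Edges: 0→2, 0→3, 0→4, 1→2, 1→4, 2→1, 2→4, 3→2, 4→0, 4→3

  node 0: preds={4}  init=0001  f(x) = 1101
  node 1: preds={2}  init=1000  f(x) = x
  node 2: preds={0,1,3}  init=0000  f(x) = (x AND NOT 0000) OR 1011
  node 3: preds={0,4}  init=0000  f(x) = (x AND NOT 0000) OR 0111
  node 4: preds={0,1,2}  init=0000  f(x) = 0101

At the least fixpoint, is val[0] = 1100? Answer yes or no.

Iteration log — 10 steps:
  step 1. node 0  ⊔preds=0000  new=1101  old=0001  +wl: 
  step 2. node 1  ⊔preds=0000  new=1000  stable
  step 3. node 2  ⊔preds=1101  new=1111  old=0000  +wl: 1
  step 4. node 3  ⊔preds=1101  new=1111  old=0000  +wl: 2
  step 5. node 4  ⊔preds=1111  new=0101  old=0000  +wl: 0,3
  step 6. node 1  ⊔preds=1111  new=1111  old=1000  +wl: 4
  step 7. node 2  ⊔preds=1111  new=1111  stable
  step 8. node 0  ⊔preds=0101  new=1101  stable
  step 9. node 3  ⊔preds=1101  new=1111  stable
  step 10. node 4  ⊔preds=1111  new=0101  stable

Least fixpoint reached:
  node 0: 1101
  node 1: 1111
  node 2: 1111
  node 3: 1111
  node 4: 0101

no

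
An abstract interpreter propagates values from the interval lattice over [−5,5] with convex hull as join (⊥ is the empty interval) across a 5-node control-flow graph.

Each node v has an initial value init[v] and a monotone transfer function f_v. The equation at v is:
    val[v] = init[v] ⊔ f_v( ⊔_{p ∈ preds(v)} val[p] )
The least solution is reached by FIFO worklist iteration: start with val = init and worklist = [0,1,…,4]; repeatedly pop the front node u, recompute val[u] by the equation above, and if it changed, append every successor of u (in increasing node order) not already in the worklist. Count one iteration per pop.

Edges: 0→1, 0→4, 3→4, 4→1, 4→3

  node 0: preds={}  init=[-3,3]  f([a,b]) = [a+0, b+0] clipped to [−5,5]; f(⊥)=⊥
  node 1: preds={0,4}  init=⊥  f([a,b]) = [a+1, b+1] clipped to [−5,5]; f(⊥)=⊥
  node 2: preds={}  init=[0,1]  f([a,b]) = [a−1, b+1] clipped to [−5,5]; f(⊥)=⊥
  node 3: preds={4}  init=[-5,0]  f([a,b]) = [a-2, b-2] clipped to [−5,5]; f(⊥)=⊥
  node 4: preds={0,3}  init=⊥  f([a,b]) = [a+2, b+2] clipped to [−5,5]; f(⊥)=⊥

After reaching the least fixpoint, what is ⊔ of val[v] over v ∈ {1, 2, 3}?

Iteration log — 8 steps:
  step 1. node 0  ⊔preds=⊥  new=[-3,3]  stable
  step 2. node 1  ⊔preds=[-3,3]  new=[-2,4]  old=⊥  +wl: 
  step 3. node 2  ⊔preds=⊥  new=[0,1]  stable
  step 4. node 3  ⊔preds=⊥  new=[-5,0]  stable
  step 5. node 4  ⊔preds=[-5,3]  new=[-3,5]  old=⊥  +wl: 1,3
  step 6. node 1  ⊔preds=[-3,5]  new=[-2,5]  old=[-2,4]  +wl: 
  step 7. node 3  ⊔preds=[-3,5]  new=[-5,3]  old=[-5,0]  +wl: 4
  step 8. node 4  ⊔preds=[-5,3]  new=[-3,5]  stable

Least fixpoint reached:
  node 0: [-3,3]
  node 1: [-2,5]
  node 2: [0,1]
  node 3: [-5,3]
  node 4: [-3,5]

[-5,5]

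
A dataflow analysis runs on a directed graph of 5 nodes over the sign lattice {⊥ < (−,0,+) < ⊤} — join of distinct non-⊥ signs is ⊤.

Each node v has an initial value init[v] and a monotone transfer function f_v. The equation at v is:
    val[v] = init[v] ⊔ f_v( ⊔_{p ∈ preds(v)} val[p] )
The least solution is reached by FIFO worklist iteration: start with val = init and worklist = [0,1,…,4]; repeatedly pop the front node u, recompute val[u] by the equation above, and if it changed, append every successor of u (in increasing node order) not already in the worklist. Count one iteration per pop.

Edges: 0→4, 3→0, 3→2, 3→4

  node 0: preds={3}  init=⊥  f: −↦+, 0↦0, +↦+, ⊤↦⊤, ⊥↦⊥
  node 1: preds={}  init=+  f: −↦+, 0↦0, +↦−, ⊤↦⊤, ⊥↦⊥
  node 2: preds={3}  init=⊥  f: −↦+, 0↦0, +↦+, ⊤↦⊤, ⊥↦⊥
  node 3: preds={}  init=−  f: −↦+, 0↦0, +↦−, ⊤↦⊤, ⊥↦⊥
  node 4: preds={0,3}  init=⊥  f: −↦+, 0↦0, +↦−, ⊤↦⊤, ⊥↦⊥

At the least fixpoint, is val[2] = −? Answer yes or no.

no

Iteration log — 5 steps:
  step 1. node 0  ⊔preds=−  new=+  old=⊥  +wl: 
  step 2. node 1  ⊔preds=⊥  new=+  stable
  step 3. node 2  ⊔preds=−  new=+  old=⊥  +wl: 
  step 4. node 3  ⊔preds=⊥  new=−  stable
  step 5. node 4  ⊔preds=⊤  new=⊤  old=⊥  +wl: 

Least fixpoint reached:
  node 0: +
  node 1: +
  node 2: +
  node 3: −
  node 4: ⊤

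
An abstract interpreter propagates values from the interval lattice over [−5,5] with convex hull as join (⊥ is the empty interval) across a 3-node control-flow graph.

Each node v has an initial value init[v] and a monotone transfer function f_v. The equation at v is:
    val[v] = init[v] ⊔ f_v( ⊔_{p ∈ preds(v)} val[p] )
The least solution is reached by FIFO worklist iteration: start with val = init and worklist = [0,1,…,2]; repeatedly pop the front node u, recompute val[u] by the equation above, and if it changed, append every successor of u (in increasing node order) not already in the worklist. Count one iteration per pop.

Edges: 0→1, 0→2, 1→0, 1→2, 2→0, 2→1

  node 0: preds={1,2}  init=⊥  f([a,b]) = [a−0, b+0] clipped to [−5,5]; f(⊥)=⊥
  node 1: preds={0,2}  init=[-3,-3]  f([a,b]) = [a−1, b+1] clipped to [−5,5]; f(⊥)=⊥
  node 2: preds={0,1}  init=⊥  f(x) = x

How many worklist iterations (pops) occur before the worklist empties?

Iteration log — 27 steps:
  step 1. node 0  ⊔preds=[-3,-3]  new=[-3,-3]  old=⊥  +wl: 
  step 2. node 1  ⊔preds=[-3,-3]  new=[-4,-2]  old=[-3,-3]  +wl: 0
  step 3. node 2  ⊔preds=[-4,-2]  new=[-4,-2]  old=⊥  +wl: 1
  step 4. node 0  ⊔preds=[-4,-2]  new=[-4,-2]  old=[-3,-3]  +wl: 2
  step 5. node 1  ⊔preds=[-4,-2]  new=[-5,-1]  old=[-4,-2]  +wl: 0
  step 6. node 2  ⊔preds=[-5,-1]  new=[-5,-1]  old=[-4,-2]  +wl: 1
  step 7. node 0  ⊔preds=[-5,-1]  new=[-5,-1]  old=[-4,-2]  +wl: 2
  step 8. node 1  ⊔preds=[-5,-1]  new=[-5,0]  old=[-5,-1]  +wl: 0
  step 9. node 2  ⊔preds=[-5,0]  new=[-5,0]  old=[-5,-1]  +wl: 1
  step 10. node 0  ⊔preds=[-5,0]  new=[-5,0]  old=[-5,-1]  +wl: 2
  step 11. node 1  ⊔preds=[-5,0]  new=[-5,1]  old=[-5,0]  +wl: 0
  step 12. node 2  ⊔preds=[-5,1]  new=[-5,1]  old=[-5,0]  +wl: 1
  step 13. node 0  ⊔preds=[-5,1]  new=[-5,1]  old=[-5,0]  +wl: 2
  step 14. node 1  ⊔preds=[-5,1]  new=[-5,2]  old=[-5,1]  +wl: 0
  step 15. node 2  ⊔preds=[-5,2]  new=[-5,2]  old=[-5,1]  +wl: 1
  step 16. node 0  ⊔preds=[-5,2]  new=[-5,2]  old=[-5,1]  +wl: 2
  step 17. node 1  ⊔preds=[-5,2]  new=[-5,3]  old=[-5,2]  +wl: 0
  step 18. node 2  ⊔preds=[-5,3]  new=[-5,3]  old=[-5,2]  +wl: 1
  step 19. node 0  ⊔preds=[-5,3]  new=[-5,3]  old=[-5,2]  +wl: 2
  step 20. node 1  ⊔preds=[-5,3]  new=[-5,4]  old=[-5,3]  +wl: 0
  step 21. node 2  ⊔preds=[-5,4]  new=[-5,4]  old=[-5,3]  +wl: 1
  step 22. node 0  ⊔preds=[-5,4]  new=[-5,4]  old=[-5,3]  +wl: 2
  step 23. node 1  ⊔preds=[-5,4]  new=[-5,5]  old=[-5,4]  +wl: 0
  step 24. node 2  ⊔preds=[-5,5]  new=[-5,5]  old=[-5,4]  +wl: 1
  step 25. node 0  ⊔preds=[-5,5]  new=[-5,5]  old=[-5,4]  +wl: 2
  step 26. node 1  ⊔preds=[-5,5]  new=[-5,5]  stable
  step 27. node 2  ⊔preds=[-5,5]  new=[-5,5]  stable

Least fixpoint reached:
  node 0: [-5,5]
  node 1: [-5,5]
  node 2: [-5,5]

27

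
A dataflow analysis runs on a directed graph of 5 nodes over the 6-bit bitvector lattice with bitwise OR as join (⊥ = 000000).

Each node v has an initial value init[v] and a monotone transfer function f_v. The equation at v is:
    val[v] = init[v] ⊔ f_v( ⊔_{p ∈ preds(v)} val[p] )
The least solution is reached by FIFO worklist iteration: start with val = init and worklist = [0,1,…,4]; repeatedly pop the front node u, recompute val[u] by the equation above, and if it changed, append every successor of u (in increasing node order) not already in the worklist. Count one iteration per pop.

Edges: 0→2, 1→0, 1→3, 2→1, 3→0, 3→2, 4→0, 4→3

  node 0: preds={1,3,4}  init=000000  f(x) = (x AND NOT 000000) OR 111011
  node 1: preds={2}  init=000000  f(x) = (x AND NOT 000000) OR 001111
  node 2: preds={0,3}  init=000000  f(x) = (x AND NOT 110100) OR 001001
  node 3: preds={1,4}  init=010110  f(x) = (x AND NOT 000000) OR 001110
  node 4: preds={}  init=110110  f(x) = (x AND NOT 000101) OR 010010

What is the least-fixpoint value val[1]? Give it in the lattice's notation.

Worklist (8 pops):
  #1 pop 0: in=110110 → 111111 (was 000000); enqueue []
  #2 pop 1: in=000000 → 001111 (was 000000); enqueue [0]
  #3 pop 2: in=111111 → 001011 (was 000000); enqueue [1]
  #4 pop 3: in=111111 → 111111 (was 010110); enqueue [2]
  #5 pop 4: in=000000 → 110110 (no change)
  #6 pop 0: in=111111 → 111111 (no change)
  #7 pop 1: in=001011 → 001111 (no change)
  #8 pop 2: in=111111 → 001011 (no change)

Fixpoint:
  val[0] = 111111
  val[1] = 001111
  val[2] = 001011
  val[3] = 111111
  val[4] = 110110

001111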